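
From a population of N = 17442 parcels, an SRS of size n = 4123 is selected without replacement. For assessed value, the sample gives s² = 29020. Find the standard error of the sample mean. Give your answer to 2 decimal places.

Under SRS without replacement, Var(ȳ) = (1 − f)·s²/n with f = n/N = 4123/17442 = 0.23638344.
Var(ȳ) = (1 − 0.23638344)·29020/4123 = 0.76361656·7.0385642 = 5.3747641.
SE(ȳ) = √(5.3747641) = 2.32.

2.32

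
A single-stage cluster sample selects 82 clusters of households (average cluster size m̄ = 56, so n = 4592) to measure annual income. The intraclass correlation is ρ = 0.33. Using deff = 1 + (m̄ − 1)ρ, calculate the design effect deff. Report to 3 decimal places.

19.150

deff = 1 + (56 − 1)·0.33 = 1 + 18.15 = 19.15.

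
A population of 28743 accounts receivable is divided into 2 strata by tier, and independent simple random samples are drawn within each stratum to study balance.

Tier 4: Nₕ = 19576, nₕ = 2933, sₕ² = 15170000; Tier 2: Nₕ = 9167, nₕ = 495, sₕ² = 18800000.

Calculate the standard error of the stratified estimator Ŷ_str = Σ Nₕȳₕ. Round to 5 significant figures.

2.1690 × 10^6

Var(Ŷ_str) = Σₕ Nₕ²(1 − fₕ)sₕ²/nₕ.
Tier 4: 19576²·(1 − 2933/19576)·15170000/2933 = 1.6851132 × 10^12.
Tier 2: 9167²·(1 − 495/9167)·18800000/495 = 3.0192505 × 10^12.
Sum = 4.7043637 × 10^12.
SE = √(4.7043637 × 10^12) = 2.1690 × 10^6.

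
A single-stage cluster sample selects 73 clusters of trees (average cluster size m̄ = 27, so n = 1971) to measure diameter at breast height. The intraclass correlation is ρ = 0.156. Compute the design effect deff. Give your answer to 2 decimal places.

deff = 1 + (27 − 1)·0.156 = 1 + 4.056 = 5.056.

5.06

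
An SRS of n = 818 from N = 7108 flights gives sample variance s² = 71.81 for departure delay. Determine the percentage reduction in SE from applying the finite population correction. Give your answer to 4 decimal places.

5.9299

f = n/N = 818/7108 = 0.11508160.
SE_no-fpc = √(s²/n) = 0.29628919; SE_fpc = √((1−f)s²/n) = 0.27871955.
Ratio = √(1−f) = 0.94070102. Reduction = 100·(1 − 0.94070102) = 5.9299%.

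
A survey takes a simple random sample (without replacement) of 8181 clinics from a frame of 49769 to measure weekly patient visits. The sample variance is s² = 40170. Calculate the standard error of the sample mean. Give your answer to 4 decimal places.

2.0256

Under SRS without replacement, Var(ȳ) = (1 − f)·s²/n with f = n/N = 8181/49769 = 0.16437943.
Var(ȳ) = (1 − 0.16437943)·40170/8181 = 0.83562057·4.9101577 = 4.1030287.
SE(ȳ) = √(4.1030287) = 2.0256.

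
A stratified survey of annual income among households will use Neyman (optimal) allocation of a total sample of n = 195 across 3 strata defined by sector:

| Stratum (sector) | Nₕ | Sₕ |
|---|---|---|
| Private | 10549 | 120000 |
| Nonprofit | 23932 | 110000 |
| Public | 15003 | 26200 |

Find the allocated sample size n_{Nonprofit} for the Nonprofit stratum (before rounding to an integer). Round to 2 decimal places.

119.62

Neyman allocation: nₕ = n·NₕSₕ / Σⱼ NⱼSⱼ.
Σ NⱼSⱼ = 10549·120000 + 23932·110000 + 15003·26200 = 4.2914786 × 10^9.
n_{Nonprofit} = 195·23932·110000 / (4.2914786 × 10^9) = 119.62.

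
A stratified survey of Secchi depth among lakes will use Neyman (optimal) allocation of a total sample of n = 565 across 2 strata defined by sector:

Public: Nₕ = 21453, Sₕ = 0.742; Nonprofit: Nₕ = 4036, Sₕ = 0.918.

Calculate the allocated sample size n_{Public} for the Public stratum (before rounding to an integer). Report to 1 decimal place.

Neyman allocation: nₕ = n·NₕSₕ / Σⱼ NⱼSⱼ.
Σ NⱼSⱼ = 21453·0.742 + 4036·0.918 = 19623.174.
n_{Public} = 565·21453·0.742 / 19623.174 = 458.3.

458.3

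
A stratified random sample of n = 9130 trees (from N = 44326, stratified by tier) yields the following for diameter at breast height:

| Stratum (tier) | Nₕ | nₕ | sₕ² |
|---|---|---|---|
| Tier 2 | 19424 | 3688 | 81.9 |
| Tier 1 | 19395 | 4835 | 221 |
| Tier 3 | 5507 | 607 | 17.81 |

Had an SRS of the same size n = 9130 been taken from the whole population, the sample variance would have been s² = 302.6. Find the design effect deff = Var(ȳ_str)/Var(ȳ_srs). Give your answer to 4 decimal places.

0.3962

Var(ȳ_str) = Σ Wₕ²(1−fₕ)sₕ²/nₕ with Wₕ = Nₕ/44326:
  Tier 2: (19424/44326)²·(1−3688/19424)·81.9/3688 = 0.0034546887
  Tier 1: (19395/44326)²·(1−4835/19395)·221/4835 = 0.006569463
  Tier 3: (5507/44326)²·(1−607/5507)·17.81/607 = 4.0296683 × 10^-4
  → Var(ȳ_str) = 0.010427119.
Var(ȳ_srs) = (1 − 9130/44326)·302.6/9130 = 0.02631679.
deff = 0.010427119 / 0.02631679 = 0.3962.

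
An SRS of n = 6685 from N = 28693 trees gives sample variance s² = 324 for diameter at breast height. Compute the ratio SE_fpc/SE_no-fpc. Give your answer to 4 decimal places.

0.8758

f = n/N = 6685/28693 = 0.23298365.
SE_no-fpc = √(s²/n) = 0.22015158; SE_fpc = √((1−f)s²/n) = 0.19280758.
Ratio = √(1−f) = 0.87579469.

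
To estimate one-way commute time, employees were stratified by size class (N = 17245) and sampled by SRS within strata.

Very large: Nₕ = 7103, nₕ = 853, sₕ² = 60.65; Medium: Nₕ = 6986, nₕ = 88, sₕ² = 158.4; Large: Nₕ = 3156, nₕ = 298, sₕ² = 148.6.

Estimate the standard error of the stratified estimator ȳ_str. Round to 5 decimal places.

Var(ȳ_str) = Σₕ Wₕ²(1 − fₕ)sₕ²/nₕ with Wₕ = Nₕ/N, N = 17245.
Very large: Wₕ = 0.41188750; term = 0.41188750²·(1 − 0.12009010)·60.65/853 = 0.010613954.
Medium: Wₕ = 0.40510293; term = 0.40510293²·(1 − 0.01259662)·158.4/88 = 0.29167411.
Large: Wₕ = 0.18300957; term = 0.18300957²·(1 − 0.09442332)·148.6/298 = 0.015124303.
Sum = 0.31741237.
SE = √(0.31741237) = 0.56339.

0.56339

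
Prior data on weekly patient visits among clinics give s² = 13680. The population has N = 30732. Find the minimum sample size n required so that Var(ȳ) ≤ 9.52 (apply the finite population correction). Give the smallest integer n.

Without fpc, n₀ = s²/D = 13680/9.52 = 1436.9748.
With fpc, (1 − n/N)·s²/n ≤ D requires n ≥ n₀/(1 + n₀/N) = 1436.9748/(1 + 1436.9748/30732) = 1372.7857.
Rounding up, n = 1373.

1373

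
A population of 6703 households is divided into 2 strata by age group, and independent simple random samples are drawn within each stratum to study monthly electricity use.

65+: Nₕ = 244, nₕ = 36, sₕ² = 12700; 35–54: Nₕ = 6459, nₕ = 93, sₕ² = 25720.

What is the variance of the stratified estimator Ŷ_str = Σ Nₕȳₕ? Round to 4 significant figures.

1.139 × 10^10

Var(Ŷ_str) = Σₕ Nₕ²(1 − fₕ)sₕ²/nₕ.
65+: 244²·(1 − 36/244)·12700/36 = 1.7904178 × 10^7.
35–54: 6459²·(1 − 93/6459)·25720/93 = 1.1371557 × 10^10.
Sum = 1.1389461 × 10^10.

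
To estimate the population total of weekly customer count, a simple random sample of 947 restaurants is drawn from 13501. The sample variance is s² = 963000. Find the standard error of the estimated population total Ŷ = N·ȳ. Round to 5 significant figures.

415160

Var(Ŷ) = N²·Var(ȳ) = N²·(1 − n/N)·s²/n.
f = 947/13501 = 0.07014295; Var(ȳ) = 0.92985705·963000/947 = 945.56741.
Var(Ŷ) = 13501² · 945.56741 = 1.7235519 × 10^11.
SE(Ŷ) = √(1.7235519 × 10^11) = 415160.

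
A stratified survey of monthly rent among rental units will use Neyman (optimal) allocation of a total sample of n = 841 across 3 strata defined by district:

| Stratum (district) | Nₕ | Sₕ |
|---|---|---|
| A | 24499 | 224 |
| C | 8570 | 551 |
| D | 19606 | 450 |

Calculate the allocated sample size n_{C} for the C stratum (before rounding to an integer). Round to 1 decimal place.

Neyman allocation: nₕ = n·NₕSₕ / Σⱼ NⱼSⱼ.
Σ NⱼSⱼ = 24499·224 + 8570·551 + 19606·450 = 1.9032546 × 10^7.
n_{C} = 841·8570·551 / (1.9032546 × 10^7) = 208.7.

208.7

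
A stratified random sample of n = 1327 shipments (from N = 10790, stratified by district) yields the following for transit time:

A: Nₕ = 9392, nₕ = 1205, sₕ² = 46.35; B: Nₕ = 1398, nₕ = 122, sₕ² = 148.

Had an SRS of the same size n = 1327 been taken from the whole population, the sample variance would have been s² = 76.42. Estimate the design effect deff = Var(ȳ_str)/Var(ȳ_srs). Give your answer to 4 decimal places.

Var(ȳ_str) = Σ Wₕ²(1−fₕ)sₕ²/nₕ with Wₕ = Nₕ/10790:
  A: (9392/10790)²·(1−1205/9392)·46.35/1205 = 0.025404033
  B: (1398/10790)²·(1−122/1398)·148/122 = 0.018587323
  → Var(ȳ_str) = 0.043991356.
Var(ȳ_srs) = (1 − 1327/10790)·76.42/1327 = 0.050506062.
deff = 0.043991356 / 0.050506062 = 0.8710.

0.8710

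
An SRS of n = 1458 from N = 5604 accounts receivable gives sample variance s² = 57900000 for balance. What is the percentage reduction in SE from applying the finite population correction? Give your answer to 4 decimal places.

13.9867

f = n/N = 1458/5604 = 0.26017131.
SE_no-fpc = √(s²/n) = 199.27853; SE_fpc = √((1−f)s²/n) = 171.40603.
Ratio = √(1−f) = 0.86013295. Reduction = 100·(1 − 0.86013295) = 13.9867%.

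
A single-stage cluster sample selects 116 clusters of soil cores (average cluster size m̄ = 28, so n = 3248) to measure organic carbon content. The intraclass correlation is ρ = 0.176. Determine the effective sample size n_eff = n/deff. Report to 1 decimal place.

deff = 1 + (28 − 1)·0.176 = 1 + 4.752 = 5.752.
n_eff = 3248 / 5.752 = 564.7.

564.7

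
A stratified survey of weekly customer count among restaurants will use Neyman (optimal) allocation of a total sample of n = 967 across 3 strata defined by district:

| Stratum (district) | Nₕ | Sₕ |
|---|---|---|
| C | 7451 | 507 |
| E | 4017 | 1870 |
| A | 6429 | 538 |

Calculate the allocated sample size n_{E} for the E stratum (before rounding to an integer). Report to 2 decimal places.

Neyman allocation: nₕ = n·NₕSₕ / Σⱼ NⱼSⱼ.
Σ NⱼSⱼ = 7451·507 + 4017·1870 + 6429·538 = 1.4748249 × 10^7.
n_{E} = 967·4017·1870 / (1.4748249 × 10^7) = 492.53.

492.53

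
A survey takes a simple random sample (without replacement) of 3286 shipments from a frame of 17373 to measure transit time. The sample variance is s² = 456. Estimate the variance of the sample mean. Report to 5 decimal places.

0.11252

Under SRS without replacement, Var(ȳ) = (1 − f)·s²/n with f = n/N = 3286/17373 = 0.18914407.
Var(ȳ) = (1 − 0.18914407)·456/3286 = 0.81085593·0.13877054 = 0.11252292.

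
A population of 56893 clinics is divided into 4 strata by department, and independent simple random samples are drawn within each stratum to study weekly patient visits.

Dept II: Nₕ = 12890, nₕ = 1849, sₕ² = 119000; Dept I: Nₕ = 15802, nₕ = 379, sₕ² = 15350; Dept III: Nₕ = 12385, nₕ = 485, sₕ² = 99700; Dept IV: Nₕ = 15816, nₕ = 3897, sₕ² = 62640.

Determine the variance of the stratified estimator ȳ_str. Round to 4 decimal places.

16.1755

Var(ȳ_str) = Σₕ Wₕ²(1 − fₕ)sₕ²/nₕ with Wₕ = Nₕ/N, N = 56893.
Dept II: Wₕ = 0.22656566; term = 0.22656566²·(1 − 0.14344453)·119000/1849 = 2.8297867.
Dept I: Wₕ = 0.27774946; term = 0.27774946²·(1 − 0.02398431)·15350/379 = 3.0495265.
Dept III: Wₕ = 0.21768935; term = 0.21768935²·(1 − 0.03916027)·99700/485 = 9.3600619.
Dept IV: Wₕ = 0.27799554; term = 0.27799554²·(1 − 0.24639605)·62640/3897 = 0.93613859.
Sum = 16.175514.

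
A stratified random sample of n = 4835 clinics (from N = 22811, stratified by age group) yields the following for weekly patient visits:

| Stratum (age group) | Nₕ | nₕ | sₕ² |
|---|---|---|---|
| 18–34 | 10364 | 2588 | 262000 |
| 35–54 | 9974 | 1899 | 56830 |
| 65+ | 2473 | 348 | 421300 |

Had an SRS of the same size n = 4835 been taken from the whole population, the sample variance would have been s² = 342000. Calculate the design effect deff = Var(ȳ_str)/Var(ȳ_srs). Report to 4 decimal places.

Var(ȳ_str) = Σ Wₕ²(1−fₕ)sₕ²/nₕ with Wₕ = Nₕ/22811:
  18–34: (10364/22811)²·(1−2588/10364)·262000/2588 = 15.679493
  35–54: (9974/22811)²·(1−1899/9974)·56830/1899 = 4.6320788
  65+: (2473/22811)²·(1−348/2473)·421300/348 = 12.226626
  → Var(ȳ_str) = 32.538198.
Var(ȳ_srs) = (1 − 4835/22811)·342000/4835 = 55.741463.
deff = 32.538198 / 55.741463 = 0.5837.

0.5837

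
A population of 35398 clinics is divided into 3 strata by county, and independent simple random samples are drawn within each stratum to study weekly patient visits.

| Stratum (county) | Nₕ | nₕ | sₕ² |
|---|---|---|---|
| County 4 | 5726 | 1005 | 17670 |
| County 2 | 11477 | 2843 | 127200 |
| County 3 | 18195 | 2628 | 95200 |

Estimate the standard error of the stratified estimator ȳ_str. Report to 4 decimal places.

3.4794

Var(ȳ_str) = Σₕ Wₕ²(1 − fₕ)sₕ²/nₕ with Wₕ = Nₕ/N, N = 35398.
County 4: Wₕ = 0.16176055; term = 0.16176055²·(1 − 0.17551519)·17670/1005 = 0.37931357.
County 2: Wₕ = 0.32422736; term = 0.32422736²·(1 − 0.24771282)·127200/2843 = 3.5382884.
County 3: Wₕ = 0.51401209; term = 0.51401209²·(1 − 0.14443528)·95200/2628 = 8.1886276.
Sum = 12.10623.
SE = √(12.10623) = 3.4794.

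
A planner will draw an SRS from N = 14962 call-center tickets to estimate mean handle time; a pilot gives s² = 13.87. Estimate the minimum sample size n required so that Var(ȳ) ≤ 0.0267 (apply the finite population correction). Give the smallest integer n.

Without fpc, n₀ = s²/D = 13.87/0.0267 = 519.4757.
With fpc, (1 − n/N)·s²/n ≤ D requires n ≥ n₀/(1 + n₀/N) = 519.4757/(1 + 519.4757/14962) = 502.0449.
Rounding up, n = 503.

503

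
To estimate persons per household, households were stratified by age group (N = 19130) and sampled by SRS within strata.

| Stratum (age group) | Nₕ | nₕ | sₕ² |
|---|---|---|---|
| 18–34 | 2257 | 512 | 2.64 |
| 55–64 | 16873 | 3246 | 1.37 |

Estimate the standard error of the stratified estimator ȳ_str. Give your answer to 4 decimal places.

Var(ȳ_str) = Σₕ Wₕ²(1 − fₕ)sₕ²/nₕ with Wₕ = Nₕ/N, N = 19130.
18–34: Wₕ = 0.11798223; term = 0.11798223²·(1 − 0.22684980)·2.64/512 = 5.5492082 × 10^-5.
55–64: Wₕ = 0.88201777; term = 0.88201777²·(1 − 0.19237836)·1.37/3246 = 2.6517628 × 10^-4.
Sum = 3.2066836 × 10^-4.
SE = √(3.2066836 × 10^-4) = 0.0179.

0.0179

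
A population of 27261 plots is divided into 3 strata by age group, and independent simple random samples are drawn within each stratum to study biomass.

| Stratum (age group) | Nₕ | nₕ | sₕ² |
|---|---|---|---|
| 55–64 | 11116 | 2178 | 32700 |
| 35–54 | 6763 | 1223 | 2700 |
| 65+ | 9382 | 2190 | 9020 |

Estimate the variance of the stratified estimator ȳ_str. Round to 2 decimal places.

Var(ȳ_str) = Σₕ Wₕ²(1 − fₕ)sₕ²/nₕ with Wₕ = Nₕ/N, N = 27261.
55–64: Wₕ = 0.40776200; term = 0.40776200²·(1 − 0.19593379)·32700/2178 = 2.007221.
35–54: Wₕ = 0.24808334; term = 0.24808334²·(1 − 0.18083691)·2700/1223 = 0.11130198.
65+: Wₕ = 0.34415465; term = 0.34415465²·(1 − 0.23342571)·9020/2190 = 0.37395898.
Sum = 2.492482.

2.49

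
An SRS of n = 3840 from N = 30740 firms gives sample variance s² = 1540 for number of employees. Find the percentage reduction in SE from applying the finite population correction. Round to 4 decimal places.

f = n/N = 3840/30740 = 0.12491867.
SE_no-fpc = √(s²/n) = 0.63327851; SE_fpc = √((1−f)s²/n) = 0.59240533.
Ratio = √(1−f) = 0.93545782. Reduction = 100·(1 − 0.93545782) = 6.4542%.

6.4542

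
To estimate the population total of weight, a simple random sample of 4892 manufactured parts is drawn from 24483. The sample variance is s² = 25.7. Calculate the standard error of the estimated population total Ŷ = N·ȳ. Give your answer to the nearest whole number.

1587

Var(Ŷ) = N²·Var(ȳ) = N²·(1 − n/N)·s²/n.
f = 4892/24483 = 0.19981211; Var(ȳ) = 0.80018789·25.7/4892 = 0.0042037671.
Var(Ŷ) = 24483² · 0.0042037671 = 2.5198107 × 10^6.
SE(Ŷ) = √(2.5198107 × 10^6) = 1587.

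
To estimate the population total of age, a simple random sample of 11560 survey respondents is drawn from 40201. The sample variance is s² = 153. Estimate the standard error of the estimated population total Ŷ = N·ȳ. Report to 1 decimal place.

Var(Ŷ) = N²·Var(ȳ) = N²·(1 − n/N)·s²/n.
f = 11560/40201 = 0.28755504; Var(ȳ) = 0.71244496·153/11560 = 0.0094294186.
Var(Ŷ) = 40201² · 0.0094294186 = 1.5239076 × 10^7.
SE(Ŷ) = √(1.5239076 × 10^7) = 3903.7.

3903.7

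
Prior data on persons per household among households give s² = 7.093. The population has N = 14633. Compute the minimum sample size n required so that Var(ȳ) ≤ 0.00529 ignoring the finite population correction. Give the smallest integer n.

1341

Without fpc, n₀ = s²/D = 7.093/0.00529 = 1340.8318.
Rounding up, n = 1341.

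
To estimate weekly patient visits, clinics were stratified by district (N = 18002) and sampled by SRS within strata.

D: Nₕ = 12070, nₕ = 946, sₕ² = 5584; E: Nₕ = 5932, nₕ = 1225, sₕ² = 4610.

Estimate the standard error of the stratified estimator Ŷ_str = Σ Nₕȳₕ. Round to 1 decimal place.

29960.3

Var(Ŷ_str) = Σₕ Nₕ²(1 − fₕ)sₕ²/nₕ.
D: 12070²·(1 − 946/12070)·5584/946 = 7.9254243 × 10^8.
E: 5932²·(1 − 1225/5932)·4610/1225 = 1.0507761 × 10^8.
Sum = 8.9762004 × 10^8.
SE = √(8.9762004 × 10^8) = 29960.3.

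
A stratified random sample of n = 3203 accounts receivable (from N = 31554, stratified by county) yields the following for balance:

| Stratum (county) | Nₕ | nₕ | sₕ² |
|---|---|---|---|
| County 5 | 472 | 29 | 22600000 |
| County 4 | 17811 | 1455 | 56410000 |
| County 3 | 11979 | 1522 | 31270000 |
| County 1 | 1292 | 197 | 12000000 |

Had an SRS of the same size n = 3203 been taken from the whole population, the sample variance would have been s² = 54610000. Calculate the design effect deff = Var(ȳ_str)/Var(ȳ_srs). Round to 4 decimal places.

Var(ȳ_str) = Σ Wₕ²(1−fₕ)sₕ²/nₕ with Wₕ = Nₕ/31554:
  County 5: (472/31554)²·(1−29/472)·22600000/29 = 163.6618
  County 4: (17811/31554)²·(1−1455/17811)·56410000/1455 = 11343.568
  County 3: (11979/31554)²·(1−1522/11979)·31270000/1522 = 2584.8304
  County 1: (1292/31554)²·(1−197/1292)·12000000/197 = 86.553136
  → Var(ȳ_str) = 14178.613.
Var(ȳ_srs) = (1 − 3203/31554)·54610000/3203 = 15318.957.
deff = 14178.613 / 15318.957 = 0.9256.

0.9256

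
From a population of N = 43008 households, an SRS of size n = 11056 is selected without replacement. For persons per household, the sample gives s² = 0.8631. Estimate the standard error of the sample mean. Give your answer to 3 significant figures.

0.00762

Under SRS without replacement, Var(ȳ) = (1 − f)·s²/n with f = n/N = 11056/43008 = 0.25706845.
Var(ȳ) = (1 − 0.25706845)·0.8631/11056 = 0.74293155·7.8066208 × 10^-5 = 5.7997849 × 10^-5.
SE(ȳ) = √(5.7997849 × 10^-5) = 0.00762.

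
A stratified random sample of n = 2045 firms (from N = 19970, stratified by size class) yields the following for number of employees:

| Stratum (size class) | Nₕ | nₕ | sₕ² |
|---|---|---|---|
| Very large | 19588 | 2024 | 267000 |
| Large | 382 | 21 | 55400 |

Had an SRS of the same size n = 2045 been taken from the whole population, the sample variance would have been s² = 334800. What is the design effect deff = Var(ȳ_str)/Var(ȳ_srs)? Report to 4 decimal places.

Var(ȳ_str) = Σ Wₕ²(1−fₕ)sₕ²/nₕ with Wₕ = Nₕ/19970:
  Very large: (19588/19970)²·(1−2024/19588)·267000/2024 = 113.80416
  Large: (382/19970)²·(1−21/382)·55400/21 = 0.91223116
  → Var(ȳ_str) = 114.71639.
Var(ȳ_srs) = (1 − 2045/19970)·334800/2045 = 146.95123.
deff = 114.71639 / 146.95123 = 0.7806.

0.7806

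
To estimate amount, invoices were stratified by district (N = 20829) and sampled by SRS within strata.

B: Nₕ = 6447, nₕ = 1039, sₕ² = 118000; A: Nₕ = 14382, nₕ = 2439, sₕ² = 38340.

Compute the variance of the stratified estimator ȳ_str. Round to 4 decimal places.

Var(ȳ_str) = Σₕ Wₕ²(1 − fₕ)sₕ²/nₕ with Wₕ = Nₕ/N, N = 20829.
B: Wₕ = 0.30952038; term = 0.30952038²·(1 − 0.16116023)·118000/1039 = 9.1269143.
A: Wₕ = 0.69047962; term = 0.69047962²·(1 − 0.16958698)·38340/2439 = 6.2235214.
Sum = 15.350436.

15.3504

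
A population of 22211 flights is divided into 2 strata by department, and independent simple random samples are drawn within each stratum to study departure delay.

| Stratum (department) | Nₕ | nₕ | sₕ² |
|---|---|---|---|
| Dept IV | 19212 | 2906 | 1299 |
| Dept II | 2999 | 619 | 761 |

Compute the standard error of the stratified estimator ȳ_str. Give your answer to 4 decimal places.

Var(ȳ_str) = Σₕ Wₕ²(1 − fₕ)sₕ²/nₕ with Wₕ = Nₕ/N, N = 22211.
Dept IV: Wₕ = 0.86497681; term = 0.86497681²·(1 − 0.15125963)·1299/2906 = 0.28385551.
Dept II: Wₕ = 0.13502319; term = 0.13502319²·(1 − 0.20640213)·761/619 = 0.017787348.
Sum = 0.30164286.
SE = √(0.30164286) = 0.5492.

0.5492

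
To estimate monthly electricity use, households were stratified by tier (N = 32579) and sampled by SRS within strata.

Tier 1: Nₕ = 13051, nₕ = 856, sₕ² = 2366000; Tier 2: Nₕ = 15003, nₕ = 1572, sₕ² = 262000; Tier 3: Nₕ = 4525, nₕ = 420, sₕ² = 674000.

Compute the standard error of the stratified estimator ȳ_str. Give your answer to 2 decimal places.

21.78

Var(ȳ_str) = Σₕ Wₕ²(1 − fₕ)sₕ²/nₕ with Wₕ = Nₕ/N, N = 32579.
Tier 1: Wₕ = 0.40059548; term = 0.40059548²·(1 − 0.06558884)·2366000/856 = 414.46806.
Tier 2: Wₕ = 0.46051137; term = 0.46051137²·(1 − 0.10477904)·262000/1572 = 31.641693.
Tier 3: Wₕ = 0.13889315; term = 0.13889315²·(1 − 0.09281768)·674000/420 = 28.08451.
Sum = 474.19426.
SE = √(474.19426) = 21.78.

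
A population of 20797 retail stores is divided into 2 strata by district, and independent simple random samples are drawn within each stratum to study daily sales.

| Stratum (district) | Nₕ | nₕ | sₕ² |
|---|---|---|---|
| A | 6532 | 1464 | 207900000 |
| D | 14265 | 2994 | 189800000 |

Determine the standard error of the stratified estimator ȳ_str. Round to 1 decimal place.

185.6

Var(ȳ_str) = Σₕ Wₕ²(1 − fₕ)sₕ²/nₕ with Wₕ = Nₕ/N, N = 20797.
A: Wₕ = 0.31408376; term = 0.31408376²·(1 − 0.22412737)·207900000/1464 = 10869.131.
D: Wₕ = 0.68591624; term = 0.68591624²·(1 − 0.20988433)·189800000/2994 = 23565.532.
Sum = 34434.663.
SE = √(34434.663) = 185.6.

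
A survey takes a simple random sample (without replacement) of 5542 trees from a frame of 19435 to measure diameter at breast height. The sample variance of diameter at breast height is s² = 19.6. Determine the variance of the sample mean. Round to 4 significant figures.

Under SRS without replacement, Var(ȳ) = (1 − f)·s²/n with f = n/N = 5542/19435 = 0.28515565.
Var(ȳ) = (1 − 0.28515565)·19.6/5542 = 0.71484435·0.0035366294 = 0.0025281395.

0.002528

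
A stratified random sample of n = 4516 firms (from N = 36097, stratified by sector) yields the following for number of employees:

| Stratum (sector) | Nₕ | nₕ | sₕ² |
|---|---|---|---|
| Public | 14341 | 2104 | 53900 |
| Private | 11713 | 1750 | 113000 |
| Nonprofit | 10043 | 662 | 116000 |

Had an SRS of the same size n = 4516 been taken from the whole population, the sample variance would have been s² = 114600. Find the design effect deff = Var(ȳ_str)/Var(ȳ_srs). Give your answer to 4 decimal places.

0.9866

Var(ȳ_str) = Σ Wₕ²(1−fₕ)sₕ²/nₕ with Wₕ = Nₕ/36097:
  Public: (14341/36097)²·(1−2104/14341)·53900/2104 = 3.4502869
  Private: (11713/36097)²·(1−1750/11713)·113000/1750 = 5.7830434
  Nonprofit: (10043/36097)²·(1−662/10043)·116000/662 = 12.669818
  → Var(ȳ_str) = 21.903148.
Var(ȳ_srs) = (1 − 4516/36097)·114600/4516 = 22.20166.
deff = 21.903148 / 22.20166 = 0.9866.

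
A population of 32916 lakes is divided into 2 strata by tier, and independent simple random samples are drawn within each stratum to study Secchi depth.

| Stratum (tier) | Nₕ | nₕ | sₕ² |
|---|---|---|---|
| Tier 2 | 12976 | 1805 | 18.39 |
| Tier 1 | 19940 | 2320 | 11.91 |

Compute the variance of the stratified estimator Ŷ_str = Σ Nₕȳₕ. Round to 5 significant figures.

3.2805 × 10^6

Var(Ŷ_str) = Σₕ Nₕ²(1 − fₕ)sₕ²/nₕ.
Tier 2: 12976²·(1 − 1805/12976)·18.39/1805 = 1.4768535 × 10^6.
Tier 1: 19940²·(1 − 2320/19940)·11.91/2320 = 1.8036607 × 10^6.
Sum = 3.2805142 × 10^6.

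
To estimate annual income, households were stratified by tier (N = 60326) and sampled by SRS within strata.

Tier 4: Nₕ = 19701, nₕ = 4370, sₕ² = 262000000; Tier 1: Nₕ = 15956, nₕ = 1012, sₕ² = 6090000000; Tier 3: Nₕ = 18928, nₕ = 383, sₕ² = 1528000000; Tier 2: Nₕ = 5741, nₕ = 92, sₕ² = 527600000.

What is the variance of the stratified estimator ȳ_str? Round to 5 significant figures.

Var(ȳ_str) = Σₕ Wₕ²(1 − fₕ)sₕ²/nₕ with Wₕ = Nₕ/N, N = 60326.
Tier 4: Wₕ = 0.32657561; term = 0.32657561²·(1 − 0.22181615)·262000000/4370 = 4975.876.
Tier 1: Wₕ = 0.26449624; term = 0.26449624²·(1 − 0.06342442)·6090000000/1012 = 394292.58.
Tier 3: Wₕ = 0.31376189; term = 0.31376189²·(1 − 0.02023457)·1528000000/383 = 384810.65.
Tier 2: Wₕ = 0.09516626; term = 0.09516626²·(1 − 0.01602508)·527600000/92 = 51105.427.
Sum = 835184.53.

835180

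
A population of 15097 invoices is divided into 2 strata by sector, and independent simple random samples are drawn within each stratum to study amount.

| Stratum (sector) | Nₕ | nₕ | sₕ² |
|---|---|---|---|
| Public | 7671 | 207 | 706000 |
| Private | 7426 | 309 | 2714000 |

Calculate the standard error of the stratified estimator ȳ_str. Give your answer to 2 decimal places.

Var(ȳ_str) = Σₕ Wₕ²(1 − fₕ)sₕ²/nₕ with Wₕ = Nₕ/N, N = 15097.
Public: Wₕ = 0.50811419; term = 0.50811419²·(1 − 0.02698475)·706000/207 = 856.79448.
Private: Wₕ = 0.49188581; term = 0.49188581²·(1 − 0.04161056)·2714000/309 = 2036.6761.
Sum = 2893.4706.
SE = √(2893.4706) = 53.79.

53.79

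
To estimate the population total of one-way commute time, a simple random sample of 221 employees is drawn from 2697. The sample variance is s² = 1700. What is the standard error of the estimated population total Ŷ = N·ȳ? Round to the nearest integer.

Var(Ŷ) = N²·Var(ȳ) = N²·(1 − n/N)·s²/n.
f = 221/2697 = 0.08194290; Var(ȳ) = 0.91805710·1700/221 = 7.0619777.
Var(Ŷ) = 2697² · 7.0619777 = 5.1367477 × 10^7.
SE(Ŷ) = √(5.1367477 × 10^7) = 7167.

7167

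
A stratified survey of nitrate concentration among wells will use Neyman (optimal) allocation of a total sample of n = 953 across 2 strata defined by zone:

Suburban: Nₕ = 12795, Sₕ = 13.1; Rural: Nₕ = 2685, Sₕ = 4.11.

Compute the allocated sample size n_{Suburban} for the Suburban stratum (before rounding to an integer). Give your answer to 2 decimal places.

894.13

Neyman allocation: nₕ = n·NₕSₕ / Σⱼ NⱼSⱼ.
Σ NⱼSⱼ = 12795·13.1 + 2685·4.11 = 178649.85.
n_{Suburban} = 953·12795·13.1 / 178649.85 = 894.13.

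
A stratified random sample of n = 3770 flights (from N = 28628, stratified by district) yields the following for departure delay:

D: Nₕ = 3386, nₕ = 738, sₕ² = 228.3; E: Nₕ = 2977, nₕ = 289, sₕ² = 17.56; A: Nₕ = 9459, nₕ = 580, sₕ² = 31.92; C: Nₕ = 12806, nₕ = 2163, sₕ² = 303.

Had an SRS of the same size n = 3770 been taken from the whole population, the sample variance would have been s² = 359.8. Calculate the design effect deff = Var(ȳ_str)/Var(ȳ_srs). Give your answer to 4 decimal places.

Var(ȳ_str) = Σ Wₕ²(1−fₕ)sₕ²/nₕ with Wₕ = Nₕ/28628:
  D: (3386/28628)²·(1−738/3386)·228.3/738 = 0.0033843282
  E: (2977/28628)²·(1−289/2977)·17.56/289 = 5.932705 × 10^-4
  A: (9459/28628)²·(1−580/9459)·31.92/580 = 0.0056397799
  C: (12806/28628)²·(1−2163/12806)·303/2163 = 0.023296016
  → Var(ȳ_str) = 0.032913395.
Var(ȳ_srs) = (1 − 3770/28628)·359.8/3770 = 0.082869551.
deff = 0.032913395 / 0.082869551 = 0.3972.

0.3972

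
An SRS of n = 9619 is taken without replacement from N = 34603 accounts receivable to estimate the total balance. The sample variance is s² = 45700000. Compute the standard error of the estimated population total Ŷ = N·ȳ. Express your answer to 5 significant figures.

Var(Ŷ) = N²·Var(ȳ) = N²·(1 − n/N)·s²/n.
f = 9619/34603 = 0.27798168; Var(ȳ) = 0.72201832·45700000/9619 = 3430.3189.
Var(Ŷ) = 34603² · 3430.3189 = 4.1073527 × 10^12.
SE(Ŷ) = √(4.1073527 × 10^12) = 2.0267 × 10^6.

2.0267 × 10^6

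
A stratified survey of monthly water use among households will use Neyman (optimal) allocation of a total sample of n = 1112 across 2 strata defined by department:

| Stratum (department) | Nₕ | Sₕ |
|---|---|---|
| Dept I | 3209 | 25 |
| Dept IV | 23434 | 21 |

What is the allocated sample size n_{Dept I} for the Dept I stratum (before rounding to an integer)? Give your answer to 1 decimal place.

155.9

Neyman allocation: nₕ = n·NₕSₕ / Σⱼ NⱼSⱼ.
Σ NⱼSⱼ = 3209·25 + 23434·21 = 572339.
n_{Dept I} = 1112·3209·25 / 572339 = 155.9.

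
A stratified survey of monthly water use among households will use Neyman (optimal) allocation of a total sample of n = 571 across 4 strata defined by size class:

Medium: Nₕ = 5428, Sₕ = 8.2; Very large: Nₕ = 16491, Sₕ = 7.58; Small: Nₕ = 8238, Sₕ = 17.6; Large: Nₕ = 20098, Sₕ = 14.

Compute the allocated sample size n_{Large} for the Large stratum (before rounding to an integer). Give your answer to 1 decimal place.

269.6

Neyman allocation: nₕ = n·NₕSₕ / Σⱼ NⱼSⱼ.
Σ NⱼSⱼ = 5428·8.2 + 16491·7.58 + 8238·17.6 + 20098·14 = 595872.18.
n_{Large} = 571·20098·14 / 595872.18 = 269.6.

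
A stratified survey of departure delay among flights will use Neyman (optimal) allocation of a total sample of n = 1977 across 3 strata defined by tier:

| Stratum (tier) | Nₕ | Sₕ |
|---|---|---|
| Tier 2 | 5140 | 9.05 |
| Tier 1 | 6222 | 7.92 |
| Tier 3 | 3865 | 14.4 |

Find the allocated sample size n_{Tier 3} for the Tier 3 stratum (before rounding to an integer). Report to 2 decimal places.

726.52

Neyman allocation: nₕ = n·NₕSₕ / Σⱼ NⱼSⱼ.
Σ NⱼSⱼ = 5140·9.05 + 6222·7.92 + 3865·14.4 = 151451.24.
n_{Tier 3} = 1977·3865·14.4 / 151451.24 = 726.52.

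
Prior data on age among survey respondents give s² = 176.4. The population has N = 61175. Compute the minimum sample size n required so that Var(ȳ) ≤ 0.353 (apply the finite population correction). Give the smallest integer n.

496

Without fpc, n₀ = s²/D = 176.4/0.353 = 499.7167.
With fpc, (1 − n/N)·s²/n ≤ D requires n ≥ n₀/(1 + n₀/N) = 499.7167/(1 + 499.7167/61175) = 495.6678.
Rounding up, n = 496.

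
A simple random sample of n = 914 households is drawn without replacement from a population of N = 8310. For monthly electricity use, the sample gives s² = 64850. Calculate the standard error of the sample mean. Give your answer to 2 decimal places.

7.95

Under SRS without replacement, Var(ȳ) = (1 − f)·s²/n with f = n/N = 914/8310 = 0.10998797.
Var(ȳ) = (1 − 0.10998797)·64850/914 = 0.89001203·70.95186 = 63.148009.
SE(ȳ) = √(63.148009) = 7.95.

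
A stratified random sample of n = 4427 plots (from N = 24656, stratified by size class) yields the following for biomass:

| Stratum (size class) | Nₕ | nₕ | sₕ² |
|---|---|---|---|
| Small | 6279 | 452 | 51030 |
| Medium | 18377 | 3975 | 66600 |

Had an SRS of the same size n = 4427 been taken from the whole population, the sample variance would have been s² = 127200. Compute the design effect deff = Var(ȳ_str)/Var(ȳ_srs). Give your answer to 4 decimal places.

Var(ȳ_str) = Σ Wₕ²(1−fₕ)sₕ²/nₕ with Wₕ = Nₕ/24656:
  Small: (6279/24656)²·(1−452/6279)·51030/452 = 6.7948112
  Medium: (18377/24656)²·(1−3975/18377)·66600/3975 = 7.294395
  → Var(ȳ_str) = 14.089206.
Var(ȳ_srs) = (1 − 4427/24656)·127200/4427 = 23.573788.
deff = 14.089206 / 23.573788 = 0.5977.

0.5977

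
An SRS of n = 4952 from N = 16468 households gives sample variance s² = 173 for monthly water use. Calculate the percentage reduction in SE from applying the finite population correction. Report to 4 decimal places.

16.3761

f = n/N = 4952/16468 = 0.30070440.
SE_no-fpc = √(s²/n) = 0.18691008; SE_fpc = √((1−f)s²/n) = 0.1563015.
Ratio = √(1−f) = 0.83623896. Reduction = 100·(1 − 0.83623896) = 16.3761%.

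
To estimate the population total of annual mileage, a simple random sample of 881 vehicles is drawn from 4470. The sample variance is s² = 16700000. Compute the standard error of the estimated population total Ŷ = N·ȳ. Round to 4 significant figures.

Var(Ŷ) = N²·Var(ȳ) = N²·(1 − n/N)·s²/n.
f = 881/4470 = 0.19709172; Var(ȳ) = 0.80290828·16700000/881 = 15219.714.
Var(Ŷ) = 4470² · 15219.714 = 3.0410358 × 10^11.
SE(Ŷ) = √(3.0410358 × 10^11) = 551500.

551500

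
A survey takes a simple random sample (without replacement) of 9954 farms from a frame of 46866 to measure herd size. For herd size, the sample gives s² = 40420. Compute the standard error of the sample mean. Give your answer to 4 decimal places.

1.7884

Under SRS without replacement, Var(ȳ) = (1 − f)·s²/n with f = n/N = 9954/46866 = 0.21239278.
Var(ȳ) = (1 − 0.21239278)·40420/9954 = 0.78760722·4.0606791 = 3.1982202.
SE(ȳ) = √(3.1982202) = 1.7884.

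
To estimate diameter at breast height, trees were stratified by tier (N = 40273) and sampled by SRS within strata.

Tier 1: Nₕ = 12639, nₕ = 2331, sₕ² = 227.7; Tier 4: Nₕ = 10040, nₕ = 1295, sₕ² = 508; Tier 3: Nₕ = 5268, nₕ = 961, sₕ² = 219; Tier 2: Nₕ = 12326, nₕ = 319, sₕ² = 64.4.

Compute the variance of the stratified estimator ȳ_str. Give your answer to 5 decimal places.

0.05069

Var(ȳ_str) = Σₕ Wₕ²(1 − fₕ)sₕ²/nₕ with Wₕ = Nₕ/N, N = 40273.
Tier 1: Wₕ = 0.31383309; term = 0.31383309²·(1 − 0.18442915)·227.7/2331 = 0.0078465711.
Tier 4: Wₕ = 0.24929854; term = 0.24929854²·(1 − 0.12898406)·508/1295 = 0.021235354.
Tier 3: Wₕ = 0.13080724; term = 0.13080724²·(1 − 0.18242217)·219/961 = 0.0031879639.
Tier 2: Wₕ = 0.30606113; term = 0.30606113²·(1 − 0.02588025)·64.4/319 = 0.018421453.
Sum = 0.050691342.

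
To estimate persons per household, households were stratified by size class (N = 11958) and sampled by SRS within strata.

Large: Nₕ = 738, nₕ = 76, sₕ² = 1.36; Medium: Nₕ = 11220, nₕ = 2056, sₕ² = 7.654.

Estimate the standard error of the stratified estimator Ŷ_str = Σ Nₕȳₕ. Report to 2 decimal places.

Var(Ŷ_str) = Σₕ Nₕ²(1 − fₕ)sₕ²/nₕ.
Large: 738²·(1 − 76/738)·1.36/76 = 8742.5811.
Medium: 11220²·(1 − 2056/11220)·7.654/2056 = 382774.75.
Sum = 391517.33.
SE = √(391517.33) = 625.71.

625.71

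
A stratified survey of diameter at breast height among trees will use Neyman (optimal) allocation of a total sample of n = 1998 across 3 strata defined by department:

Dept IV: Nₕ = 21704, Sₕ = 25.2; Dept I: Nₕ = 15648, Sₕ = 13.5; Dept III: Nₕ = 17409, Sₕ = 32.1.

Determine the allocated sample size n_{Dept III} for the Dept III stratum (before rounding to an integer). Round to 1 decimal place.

847.8

Neyman allocation: nₕ = n·NₕSₕ / Σⱼ NⱼSⱼ.
Σ NⱼSⱼ = 21704·25.2 + 15648·13.5 + 17409·32.1 = 1.3170177 × 10^6.
n_{Dept III} = 1998·17409·32.1 / (1.3170177 × 10^6) = 847.8.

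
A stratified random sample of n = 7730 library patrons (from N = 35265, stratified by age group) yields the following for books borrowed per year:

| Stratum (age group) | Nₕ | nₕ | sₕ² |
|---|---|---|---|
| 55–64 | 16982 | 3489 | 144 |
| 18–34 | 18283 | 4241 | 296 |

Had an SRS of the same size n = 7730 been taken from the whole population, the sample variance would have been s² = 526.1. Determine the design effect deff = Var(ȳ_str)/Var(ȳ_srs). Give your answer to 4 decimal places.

Var(ȳ_str) = Σ Wₕ²(1−fₕ)sₕ²/nₕ with Wₕ = Nₕ/35265:
  55–64: (16982/35265)²·(1−3489/16982)·144/3489 = 0.0076045077
  18–34: (18283/35265)²·(1−4241/18283)·296/4241 = 0.014408278
  → Var(ȳ_str) = 0.022012786.
Var(ȳ_srs) = (1 − 7730/35265)·526.1/7730 = 0.053141034.
deff = 0.022012786 / 0.053141034 = 0.4142.

0.4142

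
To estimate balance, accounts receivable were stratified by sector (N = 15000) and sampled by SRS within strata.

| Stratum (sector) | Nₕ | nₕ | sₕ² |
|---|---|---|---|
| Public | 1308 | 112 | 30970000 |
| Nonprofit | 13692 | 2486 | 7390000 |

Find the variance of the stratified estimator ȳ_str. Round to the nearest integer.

3950

Var(ȳ_str) = Σₕ Wₕ²(1 − fₕ)sₕ²/nₕ with Wₕ = Nₕ/N, N = 15000.
Public: Wₕ = 0.08720000; term = 0.08720000²·(1 − 0.08562691)·30970000/112 = 1922.5586.
Nonprofit: Wₕ = 0.91280000; term = 0.91280000²·(1 − 0.18156588)·7390000/2486 = 2027.1146.
Sum = 3949.6732.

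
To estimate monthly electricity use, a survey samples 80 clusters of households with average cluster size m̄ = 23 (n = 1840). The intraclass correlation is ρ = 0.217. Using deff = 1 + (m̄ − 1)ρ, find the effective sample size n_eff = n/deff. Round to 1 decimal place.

318.7

deff = 1 + (23 − 1)·0.217 = 1 + 4.774 = 5.774.
n_eff = 1840 / 5.774 = 318.7.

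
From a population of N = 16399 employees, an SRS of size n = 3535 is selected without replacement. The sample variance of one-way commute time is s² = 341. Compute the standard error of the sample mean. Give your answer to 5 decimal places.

0.27508

Under SRS without replacement, Var(ȳ) = (1 − f)·s²/n with f = n/N = 3535/16399 = 0.21556192.
Var(ȳ) = (1 − 0.21556192)·341/3535 = 0.78443808·0.096463932 = 0.075669981.
SE(ȳ) = √(0.075669981) = 0.27508.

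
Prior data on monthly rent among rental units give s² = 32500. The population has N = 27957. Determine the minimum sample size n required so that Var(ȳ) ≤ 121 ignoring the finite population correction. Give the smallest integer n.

Without fpc, n₀ = s²/D = 32500/121 = 268.5950.
Rounding up, n = 269.

269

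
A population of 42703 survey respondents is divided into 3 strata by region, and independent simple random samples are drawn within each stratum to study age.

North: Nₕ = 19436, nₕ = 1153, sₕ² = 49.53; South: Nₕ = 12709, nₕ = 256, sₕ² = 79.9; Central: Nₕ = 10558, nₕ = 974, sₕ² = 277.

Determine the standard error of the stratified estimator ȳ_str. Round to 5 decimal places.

Var(ȳ_str) = Σₕ Wₕ²(1 − fₕ)sₕ²/nₕ with Wₕ = Nₕ/N, N = 42703.
North: Wₕ = 0.45514367; term = 0.45514367²·(1 − 0.05932291)·49.53/1153 = 0.0083709857.
South: Wₕ = 0.29761375; term = 0.29761375²·(1 − 0.02014321)·79.9/256 = 0.027087904.
Central: Wₕ = 0.24724258; term = 0.24724258²·(1 − 0.09225232)·277/974 = 0.015780927.
Sum = 0.051239817.
SE = √(0.051239817) = 0.22636.

0.22636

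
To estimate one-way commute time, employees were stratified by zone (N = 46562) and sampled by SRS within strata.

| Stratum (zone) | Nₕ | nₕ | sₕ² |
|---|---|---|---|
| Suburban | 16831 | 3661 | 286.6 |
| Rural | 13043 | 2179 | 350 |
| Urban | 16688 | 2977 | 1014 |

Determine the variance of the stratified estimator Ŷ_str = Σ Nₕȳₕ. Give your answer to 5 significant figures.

Var(Ŷ_str) = Σₕ Nₕ²(1 − fₕ)sₕ²/nₕ.
Suburban: 16831²·(1 − 3661/16831)·286.6/3661 = 1.7352904 × 10^7.
Rural: 13043²·(1 − 2179/13043)·350/2179 = 2.2760304 × 10^7.
Urban: 16688²·(1 − 2977/16688)·1014/2977 = 7.7935 × 10^7.
Sum = 1.1804821 × 10^8.

1.1805 × 10^8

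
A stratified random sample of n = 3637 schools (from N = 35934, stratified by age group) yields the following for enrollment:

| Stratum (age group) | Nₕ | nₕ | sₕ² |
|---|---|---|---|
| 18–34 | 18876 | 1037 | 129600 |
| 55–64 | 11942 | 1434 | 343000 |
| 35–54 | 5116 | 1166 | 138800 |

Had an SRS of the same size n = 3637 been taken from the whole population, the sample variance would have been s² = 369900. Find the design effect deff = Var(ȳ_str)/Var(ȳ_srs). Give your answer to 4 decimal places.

Var(ȳ_str) = Σ Wₕ²(1−fₕ)sₕ²/nₕ with Wₕ = Nₕ/35934:
  18–34: (18876/35934)²·(1−1037/18876)·129600/1037 = 32.590843
  55–64: (11942/35934)²·(1−1434/11942)·343000/1434 = 23.245076
  35–54: (5116/35934)²·(1−1166/5116)·138800/1166 = 1.8629767
  → Var(ȳ_str) = 57.698896.
Var(ȳ_srs) = (1 − 3637/35934)·369900/3637 = 91.41083.
deff = 57.698896 / 91.41083 = 0.6312.

0.6312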